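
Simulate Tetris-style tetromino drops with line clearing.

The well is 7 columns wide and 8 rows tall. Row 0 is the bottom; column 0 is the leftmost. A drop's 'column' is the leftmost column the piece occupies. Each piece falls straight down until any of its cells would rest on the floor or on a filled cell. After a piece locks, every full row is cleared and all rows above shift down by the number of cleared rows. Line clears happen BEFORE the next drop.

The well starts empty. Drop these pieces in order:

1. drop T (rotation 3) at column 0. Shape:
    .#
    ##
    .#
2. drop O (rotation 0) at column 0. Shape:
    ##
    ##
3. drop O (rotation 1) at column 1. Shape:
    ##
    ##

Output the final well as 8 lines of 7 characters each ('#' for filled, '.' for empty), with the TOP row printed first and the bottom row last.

Drop 1: T rot3 at col 0 lands with bottom-row=0; cleared 0 line(s) (total 0); column heights now [2 3 0 0 0 0 0], max=3
Drop 2: O rot0 at col 0 lands with bottom-row=3; cleared 0 line(s) (total 0); column heights now [5 5 0 0 0 0 0], max=5
Drop 3: O rot1 at col 1 lands with bottom-row=5; cleared 0 line(s) (total 0); column heights now [5 7 7 0 0 0 0], max=7

Answer: .......
.##....
.##....
##.....
##.....
.#.....
##.....
.#.....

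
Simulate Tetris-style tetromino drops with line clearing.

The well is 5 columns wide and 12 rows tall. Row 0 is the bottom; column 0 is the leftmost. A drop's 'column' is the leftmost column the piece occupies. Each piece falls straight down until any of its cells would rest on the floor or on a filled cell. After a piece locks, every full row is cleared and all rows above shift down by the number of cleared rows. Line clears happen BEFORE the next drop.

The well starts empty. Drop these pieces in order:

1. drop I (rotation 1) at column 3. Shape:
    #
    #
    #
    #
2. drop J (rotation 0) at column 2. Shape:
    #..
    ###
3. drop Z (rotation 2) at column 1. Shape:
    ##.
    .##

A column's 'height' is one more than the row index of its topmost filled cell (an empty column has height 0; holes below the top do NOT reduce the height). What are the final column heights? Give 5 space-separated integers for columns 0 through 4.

Drop 1: I rot1 at col 3 lands with bottom-row=0; cleared 0 line(s) (total 0); column heights now [0 0 0 4 0], max=4
Drop 2: J rot0 at col 2 lands with bottom-row=4; cleared 0 line(s) (total 0); column heights now [0 0 6 5 5], max=6
Drop 3: Z rot2 at col 1 lands with bottom-row=6; cleared 0 line(s) (total 0); column heights now [0 8 8 7 5], max=8

Answer: 0 8 8 7 5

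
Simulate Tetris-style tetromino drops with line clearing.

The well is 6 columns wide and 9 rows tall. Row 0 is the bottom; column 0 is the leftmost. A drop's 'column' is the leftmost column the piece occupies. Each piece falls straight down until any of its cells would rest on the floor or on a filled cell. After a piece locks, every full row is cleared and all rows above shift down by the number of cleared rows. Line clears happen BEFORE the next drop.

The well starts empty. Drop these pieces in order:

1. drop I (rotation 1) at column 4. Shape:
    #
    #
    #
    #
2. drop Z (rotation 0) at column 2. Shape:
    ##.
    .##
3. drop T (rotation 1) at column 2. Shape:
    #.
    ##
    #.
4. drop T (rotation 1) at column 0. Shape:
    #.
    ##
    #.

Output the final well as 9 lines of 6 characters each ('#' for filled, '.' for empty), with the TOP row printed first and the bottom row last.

Answer: ..#...
..##..
..#...
..##..
...##.
....#.
#...#.
##..#.
#...#.

Derivation:
Drop 1: I rot1 at col 4 lands with bottom-row=0; cleared 0 line(s) (total 0); column heights now [0 0 0 0 4 0], max=4
Drop 2: Z rot0 at col 2 lands with bottom-row=4; cleared 0 line(s) (total 0); column heights now [0 0 6 6 5 0], max=6
Drop 3: T rot1 at col 2 lands with bottom-row=6; cleared 0 line(s) (total 0); column heights now [0 0 9 8 5 0], max=9
Drop 4: T rot1 at col 0 lands with bottom-row=0; cleared 0 line(s) (total 0); column heights now [3 2 9 8 5 0], max=9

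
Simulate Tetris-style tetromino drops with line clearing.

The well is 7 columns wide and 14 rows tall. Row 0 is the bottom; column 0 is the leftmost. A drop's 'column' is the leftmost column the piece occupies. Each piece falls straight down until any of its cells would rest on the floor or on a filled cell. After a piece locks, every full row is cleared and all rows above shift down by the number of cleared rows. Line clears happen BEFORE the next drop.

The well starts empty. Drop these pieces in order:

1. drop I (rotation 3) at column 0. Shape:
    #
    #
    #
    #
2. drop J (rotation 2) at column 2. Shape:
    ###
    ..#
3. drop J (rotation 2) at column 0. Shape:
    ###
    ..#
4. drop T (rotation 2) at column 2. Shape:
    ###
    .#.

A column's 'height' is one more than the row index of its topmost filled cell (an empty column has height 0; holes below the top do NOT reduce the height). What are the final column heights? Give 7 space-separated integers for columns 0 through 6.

Answer: 5 5 6 6 6 0 0

Derivation:
Drop 1: I rot3 at col 0 lands with bottom-row=0; cleared 0 line(s) (total 0); column heights now [4 0 0 0 0 0 0], max=4
Drop 2: J rot2 at col 2 lands with bottom-row=0; cleared 0 line(s) (total 0); column heights now [4 0 2 2 2 0 0], max=4
Drop 3: J rot2 at col 0 lands with bottom-row=3; cleared 0 line(s) (total 0); column heights now [5 5 5 2 2 0 0], max=5
Drop 4: T rot2 at col 2 lands with bottom-row=4; cleared 0 line(s) (total 0); column heights now [5 5 6 6 6 0 0], max=6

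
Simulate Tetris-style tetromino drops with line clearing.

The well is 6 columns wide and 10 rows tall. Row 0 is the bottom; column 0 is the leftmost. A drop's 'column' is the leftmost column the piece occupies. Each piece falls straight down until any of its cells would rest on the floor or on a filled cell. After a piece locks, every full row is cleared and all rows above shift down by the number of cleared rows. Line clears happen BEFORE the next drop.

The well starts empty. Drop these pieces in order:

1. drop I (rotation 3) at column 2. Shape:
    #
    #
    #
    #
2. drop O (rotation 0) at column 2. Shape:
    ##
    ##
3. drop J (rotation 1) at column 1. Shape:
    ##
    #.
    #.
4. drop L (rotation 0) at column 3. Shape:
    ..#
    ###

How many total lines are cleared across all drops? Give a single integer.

Answer: 0

Derivation:
Drop 1: I rot3 at col 2 lands with bottom-row=0; cleared 0 line(s) (total 0); column heights now [0 0 4 0 0 0], max=4
Drop 2: O rot0 at col 2 lands with bottom-row=4; cleared 0 line(s) (total 0); column heights now [0 0 6 6 0 0], max=6
Drop 3: J rot1 at col 1 lands with bottom-row=4; cleared 0 line(s) (total 0); column heights now [0 7 7 6 0 0], max=7
Drop 4: L rot0 at col 3 lands with bottom-row=6; cleared 0 line(s) (total 0); column heights now [0 7 7 7 7 8], max=8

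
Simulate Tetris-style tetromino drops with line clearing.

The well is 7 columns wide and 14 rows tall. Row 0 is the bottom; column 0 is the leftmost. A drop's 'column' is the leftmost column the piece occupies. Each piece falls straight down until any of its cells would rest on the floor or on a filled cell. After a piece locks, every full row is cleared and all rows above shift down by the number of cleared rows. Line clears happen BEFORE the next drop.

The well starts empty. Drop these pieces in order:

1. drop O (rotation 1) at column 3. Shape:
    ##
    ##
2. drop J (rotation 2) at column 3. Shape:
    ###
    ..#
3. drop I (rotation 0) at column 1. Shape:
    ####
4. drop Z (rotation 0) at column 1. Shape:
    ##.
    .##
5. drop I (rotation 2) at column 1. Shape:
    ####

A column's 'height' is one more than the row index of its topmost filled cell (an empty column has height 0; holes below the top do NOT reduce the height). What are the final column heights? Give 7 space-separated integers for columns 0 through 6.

Answer: 0 7 7 7 7 3 0

Derivation:
Drop 1: O rot1 at col 3 lands with bottom-row=0; cleared 0 line(s) (total 0); column heights now [0 0 0 2 2 0 0], max=2
Drop 2: J rot2 at col 3 lands with bottom-row=1; cleared 0 line(s) (total 0); column heights now [0 0 0 3 3 3 0], max=3
Drop 3: I rot0 at col 1 lands with bottom-row=3; cleared 0 line(s) (total 0); column heights now [0 4 4 4 4 3 0], max=4
Drop 4: Z rot0 at col 1 lands with bottom-row=4; cleared 0 line(s) (total 0); column heights now [0 6 6 5 4 3 0], max=6
Drop 5: I rot2 at col 1 lands with bottom-row=6; cleared 0 line(s) (total 0); column heights now [0 7 7 7 7 3 0], max=7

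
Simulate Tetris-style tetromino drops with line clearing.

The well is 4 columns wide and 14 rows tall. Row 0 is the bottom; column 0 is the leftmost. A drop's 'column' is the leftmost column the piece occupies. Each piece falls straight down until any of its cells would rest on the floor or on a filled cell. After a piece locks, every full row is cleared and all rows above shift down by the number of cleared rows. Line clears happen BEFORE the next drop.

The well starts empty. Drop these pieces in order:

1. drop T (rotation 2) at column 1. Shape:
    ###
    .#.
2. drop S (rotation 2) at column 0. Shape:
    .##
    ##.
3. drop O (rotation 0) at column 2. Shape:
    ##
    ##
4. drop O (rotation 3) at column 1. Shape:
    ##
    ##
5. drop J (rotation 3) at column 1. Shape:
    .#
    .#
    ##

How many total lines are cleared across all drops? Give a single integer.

Drop 1: T rot2 at col 1 lands with bottom-row=0; cleared 0 line(s) (total 0); column heights now [0 2 2 2], max=2
Drop 2: S rot2 at col 0 lands with bottom-row=2; cleared 0 line(s) (total 0); column heights now [3 4 4 2], max=4
Drop 3: O rot0 at col 2 lands with bottom-row=4; cleared 0 line(s) (total 0); column heights now [3 4 6 6], max=6
Drop 4: O rot3 at col 1 lands with bottom-row=6; cleared 0 line(s) (total 0); column heights now [3 8 8 6], max=8
Drop 5: J rot3 at col 1 lands with bottom-row=8; cleared 0 line(s) (total 0); column heights now [3 9 11 6], max=11

Answer: 0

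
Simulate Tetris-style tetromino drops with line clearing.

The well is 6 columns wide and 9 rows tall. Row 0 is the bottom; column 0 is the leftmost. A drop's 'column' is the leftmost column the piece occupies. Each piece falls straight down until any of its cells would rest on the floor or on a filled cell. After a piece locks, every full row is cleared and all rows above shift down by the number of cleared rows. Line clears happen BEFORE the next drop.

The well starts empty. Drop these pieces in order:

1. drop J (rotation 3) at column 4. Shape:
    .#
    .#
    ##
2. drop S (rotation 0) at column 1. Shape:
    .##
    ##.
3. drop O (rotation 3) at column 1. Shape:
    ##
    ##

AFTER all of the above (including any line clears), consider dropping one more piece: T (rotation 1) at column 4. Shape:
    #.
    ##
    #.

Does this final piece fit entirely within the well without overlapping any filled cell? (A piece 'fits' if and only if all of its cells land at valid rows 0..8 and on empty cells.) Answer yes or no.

Drop 1: J rot3 at col 4 lands with bottom-row=0; cleared 0 line(s) (total 0); column heights now [0 0 0 0 1 3], max=3
Drop 2: S rot0 at col 1 lands with bottom-row=0; cleared 0 line(s) (total 0); column heights now [0 1 2 2 1 3], max=3
Drop 3: O rot3 at col 1 lands with bottom-row=2; cleared 0 line(s) (total 0); column heights now [0 4 4 2 1 3], max=4
Test piece T rot1 at col 4 (width 2): heights before test = [0 4 4 2 1 3]; fits = True

Answer: yes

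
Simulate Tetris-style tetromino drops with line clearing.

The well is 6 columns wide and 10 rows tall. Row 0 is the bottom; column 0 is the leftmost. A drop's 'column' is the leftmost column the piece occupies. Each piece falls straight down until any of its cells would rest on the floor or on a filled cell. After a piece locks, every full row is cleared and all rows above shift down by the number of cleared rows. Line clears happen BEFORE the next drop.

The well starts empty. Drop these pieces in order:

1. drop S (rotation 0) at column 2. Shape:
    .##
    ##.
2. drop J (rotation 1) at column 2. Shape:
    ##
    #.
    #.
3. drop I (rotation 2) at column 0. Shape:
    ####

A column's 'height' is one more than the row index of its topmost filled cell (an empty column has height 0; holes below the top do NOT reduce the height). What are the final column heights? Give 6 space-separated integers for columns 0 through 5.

Answer: 5 5 5 5 2 0

Derivation:
Drop 1: S rot0 at col 2 lands with bottom-row=0; cleared 0 line(s) (total 0); column heights now [0 0 1 2 2 0], max=2
Drop 2: J rot1 at col 2 lands with bottom-row=1; cleared 0 line(s) (total 0); column heights now [0 0 4 4 2 0], max=4
Drop 3: I rot2 at col 0 lands with bottom-row=4; cleared 0 line(s) (total 0); column heights now [5 5 5 5 2 0], max=5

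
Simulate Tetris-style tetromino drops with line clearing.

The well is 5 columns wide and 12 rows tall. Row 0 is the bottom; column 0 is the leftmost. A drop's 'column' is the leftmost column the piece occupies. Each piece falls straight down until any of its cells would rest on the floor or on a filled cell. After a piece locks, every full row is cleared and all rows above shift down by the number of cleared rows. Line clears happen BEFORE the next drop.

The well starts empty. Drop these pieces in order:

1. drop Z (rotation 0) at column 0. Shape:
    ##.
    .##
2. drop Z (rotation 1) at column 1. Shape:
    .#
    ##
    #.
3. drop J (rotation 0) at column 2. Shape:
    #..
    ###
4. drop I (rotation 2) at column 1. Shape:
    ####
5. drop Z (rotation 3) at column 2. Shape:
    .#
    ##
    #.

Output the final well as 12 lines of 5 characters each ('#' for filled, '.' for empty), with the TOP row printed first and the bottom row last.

Drop 1: Z rot0 at col 0 lands with bottom-row=0; cleared 0 line(s) (total 0); column heights now [2 2 1 0 0], max=2
Drop 2: Z rot1 at col 1 lands with bottom-row=2; cleared 0 line(s) (total 0); column heights now [2 4 5 0 0], max=5
Drop 3: J rot0 at col 2 lands with bottom-row=5; cleared 0 line(s) (total 0); column heights now [2 4 7 6 6], max=7
Drop 4: I rot2 at col 1 lands with bottom-row=7; cleared 0 line(s) (total 0); column heights now [2 8 8 8 8], max=8
Drop 5: Z rot3 at col 2 lands with bottom-row=8; cleared 0 line(s) (total 0); column heights now [2 8 10 11 8], max=11

Answer: .....
...#.
..##.
..#..
.####
..#..
..###
..#..
.##..
.#...
##...
.##..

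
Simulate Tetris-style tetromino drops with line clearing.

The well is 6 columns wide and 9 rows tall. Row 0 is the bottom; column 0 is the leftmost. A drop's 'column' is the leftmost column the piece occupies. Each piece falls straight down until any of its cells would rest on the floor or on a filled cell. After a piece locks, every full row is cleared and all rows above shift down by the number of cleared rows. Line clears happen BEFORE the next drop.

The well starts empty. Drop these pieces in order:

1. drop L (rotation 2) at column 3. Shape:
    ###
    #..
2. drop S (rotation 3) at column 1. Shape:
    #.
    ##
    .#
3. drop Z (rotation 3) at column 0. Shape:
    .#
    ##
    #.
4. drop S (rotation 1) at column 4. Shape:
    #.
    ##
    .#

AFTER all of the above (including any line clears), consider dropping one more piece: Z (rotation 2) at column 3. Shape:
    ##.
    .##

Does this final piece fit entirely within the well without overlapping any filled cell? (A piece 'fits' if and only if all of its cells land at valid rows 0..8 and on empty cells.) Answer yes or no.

Answer: yes

Derivation:
Drop 1: L rot2 at col 3 lands with bottom-row=0; cleared 0 line(s) (total 0); column heights now [0 0 0 2 2 2], max=2
Drop 2: S rot3 at col 1 lands with bottom-row=0; cleared 0 line(s) (total 0); column heights now [0 3 2 2 2 2], max=3
Drop 3: Z rot3 at col 0 lands with bottom-row=2; cleared 0 line(s) (total 0); column heights now [4 5 2 2 2 2], max=5
Drop 4: S rot1 at col 4 lands with bottom-row=2; cleared 0 line(s) (total 0); column heights now [4 5 2 2 5 4], max=5
Test piece Z rot2 at col 3 (width 3): heights before test = [4 5 2 2 5 4]; fits = True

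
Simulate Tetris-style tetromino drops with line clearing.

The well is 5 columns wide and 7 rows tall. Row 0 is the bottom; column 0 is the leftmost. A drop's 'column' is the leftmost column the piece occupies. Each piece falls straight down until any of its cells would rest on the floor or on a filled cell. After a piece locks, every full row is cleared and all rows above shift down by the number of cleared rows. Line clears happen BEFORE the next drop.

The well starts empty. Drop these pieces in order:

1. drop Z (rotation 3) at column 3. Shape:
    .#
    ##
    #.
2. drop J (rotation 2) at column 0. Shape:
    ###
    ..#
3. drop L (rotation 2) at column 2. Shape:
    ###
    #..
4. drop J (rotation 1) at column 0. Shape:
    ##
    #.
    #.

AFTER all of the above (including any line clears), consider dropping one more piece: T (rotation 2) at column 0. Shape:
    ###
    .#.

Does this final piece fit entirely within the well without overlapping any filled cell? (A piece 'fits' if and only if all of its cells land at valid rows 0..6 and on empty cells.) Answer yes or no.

Drop 1: Z rot3 at col 3 lands with bottom-row=0; cleared 0 line(s) (total 0); column heights now [0 0 0 2 3], max=3
Drop 2: J rot2 at col 0 lands with bottom-row=0; cleared 1 line(s) (total 1); column heights now [0 0 1 1 2], max=2
Drop 3: L rot2 at col 2 lands with bottom-row=1; cleared 0 line(s) (total 1); column heights now [0 0 3 3 3], max=3
Drop 4: J rot1 at col 0 lands with bottom-row=0; cleared 1 line(s) (total 2); column heights now [2 0 2 1 2], max=2
Test piece T rot2 at col 0 (width 3): heights before test = [2 0 2 1 2]; fits = True

Answer: yes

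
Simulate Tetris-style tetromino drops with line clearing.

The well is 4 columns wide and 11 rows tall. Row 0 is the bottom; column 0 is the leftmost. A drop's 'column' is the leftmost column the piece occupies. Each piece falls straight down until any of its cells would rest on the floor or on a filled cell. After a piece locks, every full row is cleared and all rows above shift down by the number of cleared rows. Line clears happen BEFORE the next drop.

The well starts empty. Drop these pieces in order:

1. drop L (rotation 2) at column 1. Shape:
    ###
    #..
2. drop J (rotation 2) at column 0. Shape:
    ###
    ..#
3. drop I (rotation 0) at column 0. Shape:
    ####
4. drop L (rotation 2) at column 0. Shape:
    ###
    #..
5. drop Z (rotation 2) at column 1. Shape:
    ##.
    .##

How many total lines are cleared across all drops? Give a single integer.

Answer: 1

Derivation:
Drop 1: L rot2 at col 1 lands with bottom-row=0; cleared 0 line(s) (total 0); column heights now [0 2 2 2], max=2
Drop 2: J rot2 at col 0 lands with bottom-row=2; cleared 0 line(s) (total 0); column heights now [4 4 4 2], max=4
Drop 3: I rot0 at col 0 lands with bottom-row=4; cleared 1 line(s) (total 1); column heights now [4 4 4 2], max=4
Drop 4: L rot2 at col 0 lands with bottom-row=4; cleared 0 line(s) (total 1); column heights now [6 6 6 2], max=6
Drop 5: Z rot2 at col 1 lands with bottom-row=6; cleared 0 line(s) (total 1); column heights now [6 8 8 7], max=8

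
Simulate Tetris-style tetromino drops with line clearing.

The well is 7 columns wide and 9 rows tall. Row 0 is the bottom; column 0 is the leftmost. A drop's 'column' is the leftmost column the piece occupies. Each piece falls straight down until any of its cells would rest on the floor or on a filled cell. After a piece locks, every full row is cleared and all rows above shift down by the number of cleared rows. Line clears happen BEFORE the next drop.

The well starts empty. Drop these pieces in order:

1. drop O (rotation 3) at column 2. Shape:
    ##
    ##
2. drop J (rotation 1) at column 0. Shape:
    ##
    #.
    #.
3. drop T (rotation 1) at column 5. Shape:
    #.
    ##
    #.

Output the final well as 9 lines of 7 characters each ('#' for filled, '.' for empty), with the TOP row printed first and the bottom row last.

Answer: .......
.......
.......
.......
.......
.......
##...#.
#.##.##
#.##.#.

Derivation:
Drop 1: O rot3 at col 2 lands with bottom-row=0; cleared 0 line(s) (total 0); column heights now [0 0 2 2 0 0 0], max=2
Drop 2: J rot1 at col 0 lands with bottom-row=0; cleared 0 line(s) (total 0); column heights now [3 3 2 2 0 0 0], max=3
Drop 3: T rot1 at col 5 lands with bottom-row=0; cleared 0 line(s) (total 0); column heights now [3 3 2 2 0 3 2], max=3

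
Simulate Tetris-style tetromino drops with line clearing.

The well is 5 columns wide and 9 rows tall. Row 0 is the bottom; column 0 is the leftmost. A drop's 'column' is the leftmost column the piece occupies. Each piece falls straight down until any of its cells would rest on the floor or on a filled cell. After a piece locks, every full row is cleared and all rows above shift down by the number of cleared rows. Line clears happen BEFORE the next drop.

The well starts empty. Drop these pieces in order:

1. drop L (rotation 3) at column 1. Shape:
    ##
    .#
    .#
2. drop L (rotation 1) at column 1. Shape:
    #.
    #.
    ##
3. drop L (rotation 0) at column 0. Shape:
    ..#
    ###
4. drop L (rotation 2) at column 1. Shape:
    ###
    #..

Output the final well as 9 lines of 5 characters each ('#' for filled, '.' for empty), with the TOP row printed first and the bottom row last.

Answer: .###.
.##..
###..
.#...
.#...
.##..
.##..
..#..
..#..

Derivation:
Drop 1: L rot3 at col 1 lands with bottom-row=0; cleared 0 line(s) (total 0); column heights now [0 3 3 0 0], max=3
Drop 2: L rot1 at col 1 lands with bottom-row=3; cleared 0 line(s) (total 0); column heights now [0 6 4 0 0], max=6
Drop 3: L rot0 at col 0 lands with bottom-row=6; cleared 0 line(s) (total 0); column heights now [7 7 8 0 0], max=8
Drop 4: L rot2 at col 1 lands with bottom-row=7; cleared 0 line(s) (total 0); column heights now [7 9 9 9 0], max=9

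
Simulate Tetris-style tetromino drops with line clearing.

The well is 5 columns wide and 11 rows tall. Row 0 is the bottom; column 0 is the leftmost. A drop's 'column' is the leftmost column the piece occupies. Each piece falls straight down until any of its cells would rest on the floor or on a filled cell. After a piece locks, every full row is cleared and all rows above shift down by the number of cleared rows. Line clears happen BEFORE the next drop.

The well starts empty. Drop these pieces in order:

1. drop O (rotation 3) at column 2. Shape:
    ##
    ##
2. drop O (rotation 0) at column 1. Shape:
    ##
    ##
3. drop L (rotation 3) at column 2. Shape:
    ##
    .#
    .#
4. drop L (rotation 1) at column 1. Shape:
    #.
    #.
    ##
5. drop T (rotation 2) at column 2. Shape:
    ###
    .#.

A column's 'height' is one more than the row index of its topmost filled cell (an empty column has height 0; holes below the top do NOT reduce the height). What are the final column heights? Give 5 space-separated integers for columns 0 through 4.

Answer: 0 8 7 7 7

Derivation:
Drop 1: O rot3 at col 2 lands with bottom-row=0; cleared 0 line(s) (total 0); column heights now [0 0 2 2 0], max=2
Drop 2: O rot0 at col 1 lands with bottom-row=2; cleared 0 line(s) (total 0); column heights now [0 4 4 2 0], max=4
Drop 3: L rot3 at col 2 lands with bottom-row=2; cleared 0 line(s) (total 0); column heights now [0 4 5 5 0], max=5
Drop 4: L rot1 at col 1 lands with bottom-row=5; cleared 0 line(s) (total 0); column heights now [0 8 6 5 0], max=8
Drop 5: T rot2 at col 2 lands with bottom-row=5; cleared 0 line(s) (total 0); column heights now [0 8 7 7 7], max=8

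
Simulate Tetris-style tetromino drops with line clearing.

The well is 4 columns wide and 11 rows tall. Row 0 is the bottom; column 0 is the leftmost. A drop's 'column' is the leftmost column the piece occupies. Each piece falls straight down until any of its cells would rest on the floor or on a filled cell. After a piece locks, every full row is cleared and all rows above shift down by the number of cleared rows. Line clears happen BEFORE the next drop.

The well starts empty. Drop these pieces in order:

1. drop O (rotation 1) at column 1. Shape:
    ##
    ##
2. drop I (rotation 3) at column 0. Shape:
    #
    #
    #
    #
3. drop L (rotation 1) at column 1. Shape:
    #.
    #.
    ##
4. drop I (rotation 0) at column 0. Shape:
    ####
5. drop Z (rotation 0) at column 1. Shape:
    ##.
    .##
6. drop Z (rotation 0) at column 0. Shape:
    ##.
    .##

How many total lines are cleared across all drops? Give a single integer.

Answer: 1

Derivation:
Drop 1: O rot1 at col 1 lands with bottom-row=0; cleared 0 line(s) (total 0); column heights now [0 2 2 0], max=2
Drop 2: I rot3 at col 0 lands with bottom-row=0; cleared 0 line(s) (total 0); column heights now [4 2 2 0], max=4
Drop 3: L rot1 at col 1 lands with bottom-row=2; cleared 0 line(s) (total 0); column heights now [4 5 3 0], max=5
Drop 4: I rot0 at col 0 lands with bottom-row=5; cleared 1 line(s) (total 1); column heights now [4 5 3 0], max=5
Drop 5: Z rot0 at col 1 lands with bottom-row=4; cleared 0 line(s) (total 1); column heights now [4 6 6 5], max=6
Drop 6: Z rot0 at col 0 lands with bottom-row=6; cleared 0 line(s) (total 1); column heights now [8 8 7 5], max=8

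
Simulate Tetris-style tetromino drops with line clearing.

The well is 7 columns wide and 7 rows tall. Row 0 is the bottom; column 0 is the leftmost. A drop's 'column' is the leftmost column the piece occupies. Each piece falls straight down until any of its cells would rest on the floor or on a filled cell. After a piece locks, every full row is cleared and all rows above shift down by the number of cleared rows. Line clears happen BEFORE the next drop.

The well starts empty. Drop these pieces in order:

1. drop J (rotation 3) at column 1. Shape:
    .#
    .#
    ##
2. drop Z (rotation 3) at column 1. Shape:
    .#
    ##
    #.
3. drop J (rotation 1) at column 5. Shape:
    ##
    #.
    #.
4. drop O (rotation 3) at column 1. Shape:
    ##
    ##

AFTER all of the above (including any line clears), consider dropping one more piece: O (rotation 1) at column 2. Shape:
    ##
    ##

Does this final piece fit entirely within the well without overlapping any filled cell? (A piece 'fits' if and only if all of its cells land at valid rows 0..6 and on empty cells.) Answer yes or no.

Answer: no

Derivation:
Drop 1: J rot3 at col 1 lands with bottom-row=0; cleared 0 line(s) (total 0); column heights now [0 1 3 0 0 0 0], max=3
Drop 2: Z rot3 at col 1 lands with bottom-row=2; cleared 0 line(s) (total 0); column heights now [0 4 5 0 0 0 0], max=5
Drop 3: J rot1 at col 5 lands with bottom-row=0; cleared 0 line(s) (total 0); column heights now [0 4 5 0 0 3 3], max=5
Drop 4: O rot3 at col 1 lands with bottom-row=5; cleared 0 line(s) (total 0); column heights now [0 7 7 0 0 3 3], max=7
Test piece O rot1 at col 2 (width 2): heights before test = [0 7 7 0 0 3 3]; fits = False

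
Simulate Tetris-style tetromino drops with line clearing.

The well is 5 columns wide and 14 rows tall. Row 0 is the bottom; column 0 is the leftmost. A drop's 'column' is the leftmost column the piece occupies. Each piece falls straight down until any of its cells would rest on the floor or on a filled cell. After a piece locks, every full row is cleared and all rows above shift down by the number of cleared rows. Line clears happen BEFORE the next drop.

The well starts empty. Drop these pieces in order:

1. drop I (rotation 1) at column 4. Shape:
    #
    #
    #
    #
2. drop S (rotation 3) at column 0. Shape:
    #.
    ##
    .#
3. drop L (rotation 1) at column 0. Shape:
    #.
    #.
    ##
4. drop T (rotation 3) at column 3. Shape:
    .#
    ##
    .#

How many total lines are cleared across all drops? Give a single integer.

Drop 1: I rot1 at col 4 lands with bottom-row=0; cleared 0 line(s) (total 0); column heights now [0 0 0 0 4], max=4
Drop 2: S rot3 at col 0 lands with bottom-row=0; cleared 0 line(s) (total 0); column heights now [3 2 0 0 4], max=4
Drop 3: L rot1 at col 0 lands with bottom-row=3; cleared 0 line(s) (total 0); column heights now [6 4 0 0 4], max=6
Drop 4: T rot3 at col 3 lands with bottom-row=4; cleared 0 line(s) (total 0); column heights now [6 4 0 6 7], max=7

Answer: 0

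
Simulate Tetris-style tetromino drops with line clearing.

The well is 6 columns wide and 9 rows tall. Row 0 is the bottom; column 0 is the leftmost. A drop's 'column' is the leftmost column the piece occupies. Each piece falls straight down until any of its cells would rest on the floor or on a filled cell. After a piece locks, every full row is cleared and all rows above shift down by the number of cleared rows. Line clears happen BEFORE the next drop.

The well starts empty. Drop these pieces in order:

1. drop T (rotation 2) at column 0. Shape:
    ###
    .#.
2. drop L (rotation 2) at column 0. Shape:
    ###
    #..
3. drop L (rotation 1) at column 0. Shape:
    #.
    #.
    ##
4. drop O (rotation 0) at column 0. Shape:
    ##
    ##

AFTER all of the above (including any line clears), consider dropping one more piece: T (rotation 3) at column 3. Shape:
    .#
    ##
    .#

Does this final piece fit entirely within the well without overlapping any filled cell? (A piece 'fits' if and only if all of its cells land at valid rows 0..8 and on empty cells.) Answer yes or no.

Drop 1: T rot2 at col 0 lands with bottom-row=0; cleared 0 line(s) (total 0); column heights now [2 2 2 0 0 0], max=2
Drop 2: L rot2 at col 0 lands with bottom-row=2; cleared 0 line(s) (total 0); column heights now [4 4 4 0 0 0], max=4
Drop 3: L rot1 at col 0 lands with bottom-row=4; cleared 0 line(s) (total 0); column heights now [7 5 4 0 0 0], max=7
Drop 4: O rot0 at col 0 lands with bottom-row=7; cleared 0 line(s) (total 0); column heights now [9 9 4 0 0 0], max=9
Test piece T rot3 at col 3 (width 2): heights before test = [9 9 4 0 0 0]; fits = True

Answer: yes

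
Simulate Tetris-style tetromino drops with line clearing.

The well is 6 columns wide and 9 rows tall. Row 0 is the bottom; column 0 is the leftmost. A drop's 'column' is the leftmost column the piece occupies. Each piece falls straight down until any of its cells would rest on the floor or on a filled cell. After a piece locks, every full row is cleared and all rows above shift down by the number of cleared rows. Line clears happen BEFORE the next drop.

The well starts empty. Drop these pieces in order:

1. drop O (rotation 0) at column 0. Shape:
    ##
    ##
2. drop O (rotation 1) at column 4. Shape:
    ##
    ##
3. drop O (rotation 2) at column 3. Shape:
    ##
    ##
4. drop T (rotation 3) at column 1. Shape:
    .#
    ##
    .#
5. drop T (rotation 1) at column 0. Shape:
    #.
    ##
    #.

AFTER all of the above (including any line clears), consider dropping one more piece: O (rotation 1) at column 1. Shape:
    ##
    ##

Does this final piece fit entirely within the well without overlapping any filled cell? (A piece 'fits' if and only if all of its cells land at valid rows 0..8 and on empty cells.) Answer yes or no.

Drop 1: O rot0 at col 0 lands with bottom-row=0; cleared 0 line(s) (total 0); column heights now [2 2 0 0 0 0], max=2
Drop 2: O rot1 at col 4 lands with bottom-row=0; cleared 0 line(s) (total 0); column heights now [2 2 0 0 2 2], max=2
Drop 3: O rot2 at col 3 lands with bottom-row=2; cleared 0 line(s) (total 0); column heights now [2 2 0 4 4 2], max=4
Drop 4: T rot3 at col 1 lands with bottom-row=1; cleared 0 line(s) (total 0); column heights now [2 3 4 4 4 2], max=4
Drop 5: T rot1 at col 0 lands with bottom-row=2; cleared 0 line(s) (total 0); column heights now [5 4 4 4 4 2], max=5
Test piece O rot1 at col 1 (width 2): heights before test = [5 4 4 4 4 2]; fits = True

Answer: yes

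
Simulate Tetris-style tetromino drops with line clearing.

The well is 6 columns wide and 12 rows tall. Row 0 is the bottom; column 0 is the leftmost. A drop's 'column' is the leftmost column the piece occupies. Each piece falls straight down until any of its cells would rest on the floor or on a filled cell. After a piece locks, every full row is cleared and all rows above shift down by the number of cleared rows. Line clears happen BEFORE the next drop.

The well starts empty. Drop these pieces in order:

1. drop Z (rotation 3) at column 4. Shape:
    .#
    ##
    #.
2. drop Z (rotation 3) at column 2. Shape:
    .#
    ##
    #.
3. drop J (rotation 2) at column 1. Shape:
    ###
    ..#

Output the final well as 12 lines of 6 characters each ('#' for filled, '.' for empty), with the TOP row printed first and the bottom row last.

Drop 1: Z rot3 at col 4 lands with bottom-row=0; cleared 0 line(s) (total 0); column heights now [0 0 0 0 2 3], max=3
Drop 2: Z rot3 at col 2 lands with bottom-row=0; cleared 0 line(s) (total 0); column heights now [0 0 2 3 2 3], max=3
Drop 3: J rot2 at col 1 lands with bottom-row=3; cleared 0 line(s) (total 0); column heights now [0 5 5 5 2 3], max=5

Answer: ......
......
......
......
......
......
......
.###..
...#..
...#.#
..####
..#.#.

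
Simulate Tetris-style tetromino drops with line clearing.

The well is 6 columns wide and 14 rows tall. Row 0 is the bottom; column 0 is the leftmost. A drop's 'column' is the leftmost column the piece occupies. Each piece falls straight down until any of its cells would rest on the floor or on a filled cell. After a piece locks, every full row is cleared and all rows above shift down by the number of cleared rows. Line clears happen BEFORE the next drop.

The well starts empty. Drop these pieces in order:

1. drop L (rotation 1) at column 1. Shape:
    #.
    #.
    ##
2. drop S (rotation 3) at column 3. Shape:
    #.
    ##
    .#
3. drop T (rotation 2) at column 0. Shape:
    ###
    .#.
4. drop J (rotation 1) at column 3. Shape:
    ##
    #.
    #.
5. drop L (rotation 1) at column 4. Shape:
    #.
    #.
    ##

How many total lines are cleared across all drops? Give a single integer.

Drop 1: L rot1 at col 1 lands with bottom-row=0; cleared 0 line(s) (total 0); column heights now [0 3 1 0 0 0], max=3
Drop 2: S rot3 at col 3 lands with bottom-row=0; cleared 0 line(s) (total 0); column heights now [0 3 1 3 2 0], max=3
Drop 3: T rot2 at col 0 lands with bottom-row=3; cleared 0 line(s) (total 0); column heights now [5 5 5 3 2 0], max=5
Drop 4: J rot1 at col 3 lands with bottom-row=3; cleared 0 line(s) (total 0); column heights now [5 5 5 6 6 0], max=6
Drop 5: L rot1 at col 4 lands with bottom-row=6; cleared 0 line(s) (total 0); column heights now [5 5 5 6 9 7], max=9

Answer: 0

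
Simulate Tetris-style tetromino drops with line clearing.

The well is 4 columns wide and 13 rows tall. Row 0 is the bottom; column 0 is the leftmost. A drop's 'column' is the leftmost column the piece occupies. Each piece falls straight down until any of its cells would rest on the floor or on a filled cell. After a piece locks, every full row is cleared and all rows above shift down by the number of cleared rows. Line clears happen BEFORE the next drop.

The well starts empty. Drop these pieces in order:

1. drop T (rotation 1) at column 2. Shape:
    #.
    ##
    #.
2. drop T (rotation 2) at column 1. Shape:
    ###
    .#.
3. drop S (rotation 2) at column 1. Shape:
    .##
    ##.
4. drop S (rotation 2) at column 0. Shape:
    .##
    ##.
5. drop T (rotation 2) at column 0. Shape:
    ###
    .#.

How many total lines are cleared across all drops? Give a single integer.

Answer: 1

Derivation:
Drop 1: T rot1 at col 2 lands with bottom-row=0; cleared 0 line(s) (total 0); column heights now [0 0 3 2], max=3
Drop 2: T rot2 at col 1 lands with bottom-row=3; cleared 0 line(s) (total 0); column heights now [0 5 5 5], max=5
Drop 3: S rot2 at col 1 lands with bottom-row=5; cleared 0 line(s) (total 0); column heights now [0 6 7 7], max=7
Drop 4: S rot2 at col 0 lands with bottom-row=6; cleared 1 line(s) (total 1); column heights now [0 7 7 5], max=7
Drop 5: T rot2 at col 0 lands with bottom-row=7; cleared 0 line(s) (total 1); column heights now [9 9 9 5], max=9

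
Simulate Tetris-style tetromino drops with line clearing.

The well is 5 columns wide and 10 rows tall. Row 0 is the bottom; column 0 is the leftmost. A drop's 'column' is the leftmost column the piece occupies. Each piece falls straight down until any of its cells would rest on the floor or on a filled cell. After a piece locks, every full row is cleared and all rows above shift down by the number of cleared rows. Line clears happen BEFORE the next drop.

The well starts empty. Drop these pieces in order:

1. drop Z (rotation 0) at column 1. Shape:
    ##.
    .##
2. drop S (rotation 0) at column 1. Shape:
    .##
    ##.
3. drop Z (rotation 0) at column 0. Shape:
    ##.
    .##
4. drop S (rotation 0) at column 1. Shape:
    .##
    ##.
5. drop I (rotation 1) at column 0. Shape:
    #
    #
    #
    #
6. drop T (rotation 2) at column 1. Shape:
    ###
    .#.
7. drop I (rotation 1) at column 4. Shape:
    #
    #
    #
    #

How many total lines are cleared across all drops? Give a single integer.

Drop 1: Z rot0 at col 1 lands with bottom-row=0; cleared 0 line(s) (total 0); column heights now [0 2 2 1 0], max=2
Drop 2: S rot0 at col 1 lands with bottom-row=2; cleared 0 line(s) (total 0); column heights now [0 3 4 4 0], max=4
Drop 3: Z rot0 at col 0 lands with bottom-row=4; cleared 0 line(s) (total 0); column heights now [6 6 5 4 0], max=6
Drop 4: S rot0 at col 1 lands with bottom-row=6; cleared 0 line(s) (total 0); column heights now [6 7 8 8 0], max=8
Drop 5: I rot1 at col 0 lands with bottom-row=6; cleared 0 line(s) (total 0); column heights now [10 7 8 8 0], max=10
Drop 6: T rot2 at col 1 lands with bottom-row=8; cleared 0 line(s) (total 0); column heights now [10 10 10 10 0], max=10
Drop 7: I rot1 at col 4 lands with bottom-row=0; cleared 0 line(s) (total 0); column heights now [10 10 10 10 4], max=10

Answer: 0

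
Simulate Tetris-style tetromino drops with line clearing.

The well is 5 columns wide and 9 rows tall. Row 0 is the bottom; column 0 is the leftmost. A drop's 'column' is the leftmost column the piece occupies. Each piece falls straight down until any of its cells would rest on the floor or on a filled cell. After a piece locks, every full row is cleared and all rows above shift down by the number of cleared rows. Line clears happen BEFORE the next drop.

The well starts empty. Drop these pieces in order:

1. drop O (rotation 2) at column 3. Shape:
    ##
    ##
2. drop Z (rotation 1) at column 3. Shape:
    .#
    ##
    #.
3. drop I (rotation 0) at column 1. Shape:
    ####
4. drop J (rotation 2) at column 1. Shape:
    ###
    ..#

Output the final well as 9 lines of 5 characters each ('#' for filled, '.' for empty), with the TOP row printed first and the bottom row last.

Answer: .....
.###.
...#.
.####
....#
...##
...#.
...##
...##

Derivation:
Drop 1: O rot2 at col 3 lands with bottom-row=0; cleared 0 line(s) (total 0); column heights now [0 0 0 2 2], max=2
Drop 2: Z rot1 at col 3 lands with bottom-row=2; cleared 0 line(s) (total 0); column heights now [0 0 0 4 5], max=5
Drop 3: I rot0 at col 1 lands with bottom-row=5; cleared 0 line(s) (total 0); column heights now [0 6 6 6 6], max=6
Drop 4: J rot2 at col 1 lands with bottom-row=6; cleared 0 line(s) (total 0); column heights now [0 8 8 8 6], max=8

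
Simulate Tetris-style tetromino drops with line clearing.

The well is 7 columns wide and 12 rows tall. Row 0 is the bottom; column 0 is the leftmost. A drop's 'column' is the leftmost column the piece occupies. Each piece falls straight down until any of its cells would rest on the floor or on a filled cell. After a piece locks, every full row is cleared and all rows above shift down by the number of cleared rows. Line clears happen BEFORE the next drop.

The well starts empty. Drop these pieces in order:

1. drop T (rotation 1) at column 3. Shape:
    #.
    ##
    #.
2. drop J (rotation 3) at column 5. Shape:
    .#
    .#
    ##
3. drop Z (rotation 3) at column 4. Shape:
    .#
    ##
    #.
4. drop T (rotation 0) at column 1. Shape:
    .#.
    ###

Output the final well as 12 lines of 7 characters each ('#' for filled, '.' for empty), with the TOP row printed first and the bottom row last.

Drop 1: T rot1 at col 3 lands with bottom-row=0; cleared 0 line(s) (total 0); column heights now [0 0 0 3 2 0 0], max=3
Drop 2: J rot3 at col 5 lands with bottom-row=0; cleared 0 line(s) (total 0); column heights now [0 0 0 3 2 1 3], max=3
Drop 3: Z rot3 at col 4 lands with bottom-row=2; cleared 0 line(s) (total 0); column heights now [0 0 0 3 4 5 3], max=5
Drop 4: T rot0 at col 1 lands with bottom-row=3; cleared 0 line(s) (total 0); column heights now [0 4 5 4 4 5 3], max=5

Answer: .......
.......
.......
.......
.......
.......
.......
..#..#.
.#####.
...##.#
...##.#
...#.##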